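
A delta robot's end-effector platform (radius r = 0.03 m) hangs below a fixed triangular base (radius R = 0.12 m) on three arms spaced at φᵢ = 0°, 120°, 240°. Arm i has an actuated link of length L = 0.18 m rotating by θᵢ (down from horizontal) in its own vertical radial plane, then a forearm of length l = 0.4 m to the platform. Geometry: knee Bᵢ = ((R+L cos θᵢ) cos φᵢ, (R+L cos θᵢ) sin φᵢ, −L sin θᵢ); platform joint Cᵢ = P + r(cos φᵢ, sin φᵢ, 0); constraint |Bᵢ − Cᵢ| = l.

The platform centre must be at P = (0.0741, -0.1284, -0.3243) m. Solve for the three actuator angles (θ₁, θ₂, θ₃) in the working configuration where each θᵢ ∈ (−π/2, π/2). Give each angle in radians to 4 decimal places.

θ₁ = 0.0003, θ₂ = 0.8729, θ₃ = 0.0001

arm 1 (φ=0.0°): x'=0.0741, y'=-0.1284
  e−x'=0.0159;  (l²−L²−(e−x')²−y'²−z²)/2L = 0.0158
  γ=atan2(-0.3243,0.0159)=-1.5218;  ψ=arccos(0.0487)=1.5221;  θ1=γ+ψ≈0.0003
arm 2 (φ=120.0°): x'=-0.1482, y'=0.0000
  A=0.2382, B=-0.3243, C=(l²−L²−A²−y'²−z²)/(2L)=-0.0954
  θ2 = atan2(B,A) + arccos(C/0.4024) = 0.8729
arm 3 (φ=240.0°): x'=0.0741, y'=0.1284
  e−x'=0.0159;  (l²−L²−(e−x')²−y'²−z²)/2L = 0.0158
  γ=atan2(-0.3243,0.0159)=-1.5220;  ψ=arccos(0.0488)=1.5220;  θ3=γ+ψ≈0.0001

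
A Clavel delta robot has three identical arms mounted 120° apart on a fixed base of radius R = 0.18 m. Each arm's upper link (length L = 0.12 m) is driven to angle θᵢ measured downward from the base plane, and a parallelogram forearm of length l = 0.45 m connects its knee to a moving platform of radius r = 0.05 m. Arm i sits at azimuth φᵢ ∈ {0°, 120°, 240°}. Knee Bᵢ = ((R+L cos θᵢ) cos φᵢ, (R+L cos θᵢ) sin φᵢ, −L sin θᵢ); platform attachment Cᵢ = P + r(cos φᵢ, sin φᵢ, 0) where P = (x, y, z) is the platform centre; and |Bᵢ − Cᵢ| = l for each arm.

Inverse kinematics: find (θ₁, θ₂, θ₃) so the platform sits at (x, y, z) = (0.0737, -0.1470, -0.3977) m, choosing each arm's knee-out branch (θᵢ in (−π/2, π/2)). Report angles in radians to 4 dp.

arm 1 (φ=0.0°): x'=0.0737, y'=-0.1470
  e−x'=0.0563;  (l²−L²−(e−x')²−y'²−z²)/2L = 0.0215
  √(A²+B²)=0.4017;  θ1 = -1.4302+1.5173 ≈ 0.0871
arm 2 (φ=120.0°): x'=-0.1642, y'=0.0097
  A=0.2942, B=-0.3977, C=(l²−L²−A²−y'²−z²)/(2L)=-0.2362
  θ2 = atan2(B,A) + arccos(C/0.4947) = 1.1346
rotate P by −φ3: (0.0905, 0.1373, -0.3977)
  e−x'=0.0395;  (l²−L²−(e−x')²−y'²−z²)/2L = 0.0396
  θ3 = atan2(B,A) + arccos(C/0.3997) = -0.0002

θ₁ = 0.0871, θ₂ = 1.1346, θ₃ = -0.0002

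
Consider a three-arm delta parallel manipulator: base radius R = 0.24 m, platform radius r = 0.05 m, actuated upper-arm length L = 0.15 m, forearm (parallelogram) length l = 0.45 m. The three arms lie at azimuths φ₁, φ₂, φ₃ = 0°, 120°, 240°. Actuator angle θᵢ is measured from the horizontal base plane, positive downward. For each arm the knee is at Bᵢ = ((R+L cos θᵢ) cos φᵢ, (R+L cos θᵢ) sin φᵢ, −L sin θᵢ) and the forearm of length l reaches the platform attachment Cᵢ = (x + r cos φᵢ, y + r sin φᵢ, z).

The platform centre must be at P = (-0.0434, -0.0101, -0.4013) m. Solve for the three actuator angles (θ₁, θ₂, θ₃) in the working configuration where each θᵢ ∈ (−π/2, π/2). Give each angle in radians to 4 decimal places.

θ₁ = 0.7854, θ₂ = 0.5237, θ₃ = 0.4368

arm 1 (φ=0.0°): x'=-0.0434, y'=-0.0101
  A cos θ + B sin θ = C:  0.2334·cos θ + -0.4013·sin θ = -0.1187
  γ=atan2(-0.4013,0.2334)=-1.0440;  ψ=arccos(-0.2558)=1.8294;  θ1=γ+ψ≈0.7854
arm 2 (φ=120.0°): x'=0.0130, y'=0.0426
  A cos θ + B sin θ = C:  0.1770·cos θ + -0.4013·sin θ = -0.0474
  γ=atan2(-0.4013,0.1770)=-1.1553;  ψ=arccos(-0.1080)=1.6790;  θ2=γ+ψ≈0.5237
rotate P by −φ3: (0.0304, -0.0325, -0.4013)
  A cos θ + B sin θ = C:  0.1596·cos θ + -0.4013·sin θ = -0.0252
  γ=atan2(-0.4013,0.1596)=-1.1924;  ψ=arccos(-0.0583)=1.6292;  θ3=γ+ψ≈0.4368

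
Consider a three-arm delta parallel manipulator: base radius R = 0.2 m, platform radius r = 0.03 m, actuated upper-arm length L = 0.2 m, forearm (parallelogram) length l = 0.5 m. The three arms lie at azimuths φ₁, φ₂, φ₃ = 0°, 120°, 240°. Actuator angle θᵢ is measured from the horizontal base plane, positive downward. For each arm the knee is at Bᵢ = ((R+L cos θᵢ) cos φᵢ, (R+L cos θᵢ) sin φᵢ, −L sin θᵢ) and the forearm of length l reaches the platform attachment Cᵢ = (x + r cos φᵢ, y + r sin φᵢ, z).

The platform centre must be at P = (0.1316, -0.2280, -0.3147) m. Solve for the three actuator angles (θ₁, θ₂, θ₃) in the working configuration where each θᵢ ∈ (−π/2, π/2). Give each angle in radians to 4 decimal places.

θ₁ = -0.3492, θ₂ = 1.3090, θ₃ = -0.3496

φ1=0.0° → target in arm frame (0.1316, -0.2280)
  A=0.0384, B=-0.3147, C=(l²−L²−A²−y'²−z²)/(2L)=0.1438
  θ1 = atan2(B,A) + arccos(C/0.3170) = -0.3492
φ2=120.0° → target in arm frame (-0.2633, 0.0000)
  A=0.4333, B=-0.3147, C=(l²−L²−A²−y'²−z²)/(2L)=-0.1919
  √(A²+B²)=0.5355;  θ2 = -0.6282+1.9372 ≈ 1.3090
arm 3 (φ=240.0°): x'=0.1317, y'=0.2280
  e−x'=0.0383;  (l²−L²−(e−x')²−y'²−z²)/2L = 0.1438
  √(A²+B²)=0.3170;  θ3 = -1.4495+1.1000 ≈ -0.3496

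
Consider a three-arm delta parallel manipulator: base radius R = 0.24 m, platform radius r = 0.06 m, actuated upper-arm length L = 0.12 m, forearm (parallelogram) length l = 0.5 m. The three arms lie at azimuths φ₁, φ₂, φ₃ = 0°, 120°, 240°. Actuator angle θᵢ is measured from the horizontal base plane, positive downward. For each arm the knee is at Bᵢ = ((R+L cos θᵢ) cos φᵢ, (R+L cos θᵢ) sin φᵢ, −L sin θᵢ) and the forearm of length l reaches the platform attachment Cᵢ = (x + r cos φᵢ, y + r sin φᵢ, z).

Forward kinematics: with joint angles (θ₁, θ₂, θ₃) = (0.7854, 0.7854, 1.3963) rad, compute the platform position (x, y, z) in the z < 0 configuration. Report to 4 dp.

(0.0436, 0.0756, -0.5268)

φ1=0.0°: virtual centre (0.2649, 0.0000, -0.0849), radius l
φ2=120.0°: virtual centre (-0.1324, 0.2294, -0.0849), radius l
arm 3 at φ=240.0°: ρ3 = 0.2008;  S3 = (-0.1004, -0.1739, -0.1182)
|S₂|²−|S₁|² = 0.0000;  |S₃|²−|S₁|² = -0.0230
[-0.7946 0.4587 0.0000]·P = 0.0000;  [-0.7305 -0.3479 -0.0666]·P = -0.0230
det = 0.6115;  x = 0.0173+-0.0500z,  y = 0.0299+-0.0866z
quadratic in z: (1.0100)z²+(0.1893)z+(-0.1806)=0, √Δ=0.8749 → z ∈ {-0.5268, 0.3394}; z = -0.5268 (taking z<0)
x = 0.0436, y = 0.0756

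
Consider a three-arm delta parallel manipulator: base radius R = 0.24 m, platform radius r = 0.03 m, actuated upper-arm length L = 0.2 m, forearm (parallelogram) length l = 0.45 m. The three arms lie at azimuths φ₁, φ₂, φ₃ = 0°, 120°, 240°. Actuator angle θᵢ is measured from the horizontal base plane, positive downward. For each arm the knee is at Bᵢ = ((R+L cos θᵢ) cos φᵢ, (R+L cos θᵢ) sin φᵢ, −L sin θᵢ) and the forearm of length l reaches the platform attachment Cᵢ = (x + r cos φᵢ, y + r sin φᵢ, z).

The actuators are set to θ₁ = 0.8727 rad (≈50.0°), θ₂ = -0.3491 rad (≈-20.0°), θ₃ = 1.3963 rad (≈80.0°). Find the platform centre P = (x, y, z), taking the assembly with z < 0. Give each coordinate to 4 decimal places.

(-0.0225, 0.2085, -0.3225)

S1 = (0.3386·cos0.0°, 0.3386·sin0.0°, -0.1532) = (0.3386, 0.0000, -0.1532)
S2 = (0.3979·cos120.0°, 0.3979·sin120.0°, 0.0684) = (-0.1990, 0.3446, 0.0684)
φ3=240.0°: virtual centre (-0.1224, -0.2119, -0.1970), radius l
|S₂|²−|S₁|² = 0.0249;  |S₃|²−|S₁|² = -0.0394
plane₁₂: -1.0750x+0.6892y+0.4432z = 0.0249
det = 1.0910;  x = 0.0152+0.1169z,  y = 0.0599+-0.4607z
sphere 1 gives Az²+Bz+C=0 with A=1.2259, B=0.1756, C=-0.0709;  B²−4AC=0.3784;  roots -0.3225, 0.1793;  negative root z = -0.3225
x = -0.0225, y = 0.2085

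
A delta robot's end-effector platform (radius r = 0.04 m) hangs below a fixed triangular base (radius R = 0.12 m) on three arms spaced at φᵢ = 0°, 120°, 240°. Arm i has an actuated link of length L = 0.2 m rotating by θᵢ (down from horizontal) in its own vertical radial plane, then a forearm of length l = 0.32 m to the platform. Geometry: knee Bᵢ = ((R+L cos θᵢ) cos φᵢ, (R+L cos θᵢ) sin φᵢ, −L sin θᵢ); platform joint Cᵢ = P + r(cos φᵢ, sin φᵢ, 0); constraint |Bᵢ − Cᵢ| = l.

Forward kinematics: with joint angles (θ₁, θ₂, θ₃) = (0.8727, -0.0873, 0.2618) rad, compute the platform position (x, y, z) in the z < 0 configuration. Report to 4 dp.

(-0.1024, 0.0324, -0.2216)

φ1=0.0°: virtual centre (0.2086, 0.0000, -0.1532), radius l
φ2=120.0°: virtual centre (-0.1396, 0.2418, 0.0174), radius l
arm 3 at φ=240.0°: e+L cos θ3 = 0.2732;  centre 3 = (-0.1366, -0.2366, -0.0518)
subtract pairs → two planes through P
plane₁₂: -0.6963x+0.4837y+0.3413z = 0.0113
det = 0.6634;  x = -0.0156+0.3914z,  y = 0.0009+-0.1422z
quadratic in z: (1.1734)z²+(0.1307)z+(-0.0287)=0, √Δ=0.3895 → z ∈ {-0.2216, 0.1103}; z = -0.2216 (taking z<0)
x = -0.1024, y = 0.0324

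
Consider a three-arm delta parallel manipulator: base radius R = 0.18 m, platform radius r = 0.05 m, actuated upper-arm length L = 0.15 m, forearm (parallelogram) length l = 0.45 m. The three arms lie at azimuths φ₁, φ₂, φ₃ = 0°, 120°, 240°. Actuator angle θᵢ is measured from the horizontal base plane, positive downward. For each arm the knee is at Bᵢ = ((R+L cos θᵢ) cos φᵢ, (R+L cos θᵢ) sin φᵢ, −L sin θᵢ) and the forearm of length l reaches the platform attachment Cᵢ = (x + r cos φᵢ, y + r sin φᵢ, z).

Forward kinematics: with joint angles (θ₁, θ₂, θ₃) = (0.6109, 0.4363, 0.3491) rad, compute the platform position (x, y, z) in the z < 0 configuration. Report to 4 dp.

arm 1 at φ=0.0°: e+L cos θ1 = 0.2529;  S1 = (0.2529, 0.0000, -0.0860)
S2 = (0.2659·cos120.0°, 0.2659·sin120.0°, -0.0634) = (-0.1330, 0.2303, -0.0634)
φ3=240.0°: virtual centre (-0.1355, -0.2347, -0.0513), radius l
eliminate P² terms by subtracting sphere 1 from 2 and 3
[-0.7717 0.4606 0.0453]·P = 0.0034;  [-0.7767 -0.4693 0.0695]·P = 0.0047
det = 0.7199;  x = -0.0052+0.0740z,  y = -0.0014+0.0256z
quadratic in z: (1.0061)z²+(0.1338)z+(-0.1285)=0, √Δ=0.7314 → z ∈ {-0.4300, 0.2970}; z = -0.4300 (taking z<0)
x = -0.0370, y = -0.0124

(-0.0370, -0.0124, -0.4300)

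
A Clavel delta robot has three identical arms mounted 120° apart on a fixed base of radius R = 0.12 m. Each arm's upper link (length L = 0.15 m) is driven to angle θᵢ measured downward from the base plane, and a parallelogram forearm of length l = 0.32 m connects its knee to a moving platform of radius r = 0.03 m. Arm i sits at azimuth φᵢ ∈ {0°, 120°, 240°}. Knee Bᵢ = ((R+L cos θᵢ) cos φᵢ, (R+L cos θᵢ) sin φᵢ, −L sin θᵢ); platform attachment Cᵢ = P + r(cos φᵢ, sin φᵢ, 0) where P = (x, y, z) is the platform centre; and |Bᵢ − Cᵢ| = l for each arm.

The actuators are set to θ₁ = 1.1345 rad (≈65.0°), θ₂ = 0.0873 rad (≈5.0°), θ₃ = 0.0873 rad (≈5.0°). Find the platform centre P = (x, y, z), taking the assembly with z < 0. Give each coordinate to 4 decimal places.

(-0.1434, 0.0000, -0.2557)

φ1=0.0°: virtual centre (0.1534, 0.0000, -0.1359), radius l
arm 2 at φ=120.0°: e+L cos θ2 = 0.2394;  centre 2 = (-0.1197, 0.2074, -0.0131)
centre 3 = (0.2394·cos240.0°, 0.2394·sin240.0°, -0.0131) = (-0.1197, -0.2074, -0.0131)
eliminate P² terms by subtracting sphere 1 from 2 and 3
linear system: -0.5462x+0.4147y = 0.0155−0.2457z; -0.5462x+-0.4147y = 0.0155−0.2457z
Cramer: x(z) = -0.0284+0.4499z;  y(z) = 0.0000-0.0000z
sphere 1 gives Az²+Bz+C=0 with A=1.2024, B=0.1084, C=-0.0509;  B²−4AC=0.2565;  roots -0.2557, 0.1655;  negative root z = -0.2557
x = -0.1434, y = 0.0000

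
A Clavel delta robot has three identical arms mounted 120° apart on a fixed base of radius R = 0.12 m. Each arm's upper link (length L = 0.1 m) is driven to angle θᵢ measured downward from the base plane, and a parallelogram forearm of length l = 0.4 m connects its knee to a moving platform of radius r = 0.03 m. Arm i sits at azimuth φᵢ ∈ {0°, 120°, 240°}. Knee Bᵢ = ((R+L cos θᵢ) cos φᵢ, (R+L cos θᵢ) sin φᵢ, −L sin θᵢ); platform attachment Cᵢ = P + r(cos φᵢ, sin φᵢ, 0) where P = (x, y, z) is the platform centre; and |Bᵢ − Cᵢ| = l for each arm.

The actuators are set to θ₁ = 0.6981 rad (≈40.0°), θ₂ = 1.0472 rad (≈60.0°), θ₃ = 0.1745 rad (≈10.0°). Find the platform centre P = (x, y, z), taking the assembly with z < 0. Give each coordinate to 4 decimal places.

arm 1 at φ=0.0°: e+L cos θ1 = 0.1666;  O1 = (0.1666, 0.0000, -0.0643)
φ2=120.0°: virtual centre (-0.0700, 0.1212, -0.0866), radius l
O3 = (0.1885·cos240.0°, 0.1885·sin240.0°, -0.0174) = (-0.0942, -0.1632, -0.0174)
eliminate P² terms by subtracting sphere 1 from 2 and 3
[-0.4732 0.2425 -0.0447]·P = -0.0048;  [-0.5217 -0.3265 0.0938]·P = 0.0039
Cramer: x(z) = 0.0022+0.0291z;  y(z) = -0.0155+0.2409z
quadratic in z: (1.0589)z²+(0.1115)z+(-0.1286)=0, √Δ=0.7464 → z ∈ {-0.4051, 0.2998}; z = -0.4051 (taking z<0)
x = -0.0096, y = -0.1131

(-0.0096, -0.1131, -0.4051)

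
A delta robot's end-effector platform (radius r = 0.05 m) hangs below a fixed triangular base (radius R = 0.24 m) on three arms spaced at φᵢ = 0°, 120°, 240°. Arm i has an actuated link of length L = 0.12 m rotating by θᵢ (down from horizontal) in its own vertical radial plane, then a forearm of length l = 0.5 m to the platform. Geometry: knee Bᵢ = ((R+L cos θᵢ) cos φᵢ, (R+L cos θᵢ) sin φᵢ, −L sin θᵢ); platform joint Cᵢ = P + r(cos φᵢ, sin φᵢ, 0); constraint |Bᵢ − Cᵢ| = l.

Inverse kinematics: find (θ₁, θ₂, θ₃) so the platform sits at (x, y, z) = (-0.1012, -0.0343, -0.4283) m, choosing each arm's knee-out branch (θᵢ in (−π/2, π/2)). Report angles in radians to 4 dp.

θ₁ = 0.8726, θ₂ = 0.2619, θ₃ = -0.0870

arm 1 (φ=0.0°): x'=-0.1012, y'=-0.0343
  e−x'=0.2912;  (l²−L²−(e−x')²−y'²−z²)/2L = -0.1409
  √(A²+B²)=0.5179;  θ1 = -0.9737+1.8463 ≈ 0.8726
rotate P by −φ2: (0.0209, 0.1048, -0.4283)
  A=0.1691, B=-0.4283, C=(l²−L²−A²−y'²−z²)/(2L)=0.0524
  √(A²+B²)=0.4605;  θ2 = -1.1948+1.4567 ≈ 0.2619
arm 3 (φ=240.0°): x'=0.0803, y'=-0.0705
  e−x'=0.1097;  (l²−L²−(e−x')²−y'²−z²)/2L = 0.1465
  γ=atan2(-0.4283,0.1097)=-1.3201;  ψ=arccos(0.3313)=1.2331;  θ3=γ+ψ≈-0.0870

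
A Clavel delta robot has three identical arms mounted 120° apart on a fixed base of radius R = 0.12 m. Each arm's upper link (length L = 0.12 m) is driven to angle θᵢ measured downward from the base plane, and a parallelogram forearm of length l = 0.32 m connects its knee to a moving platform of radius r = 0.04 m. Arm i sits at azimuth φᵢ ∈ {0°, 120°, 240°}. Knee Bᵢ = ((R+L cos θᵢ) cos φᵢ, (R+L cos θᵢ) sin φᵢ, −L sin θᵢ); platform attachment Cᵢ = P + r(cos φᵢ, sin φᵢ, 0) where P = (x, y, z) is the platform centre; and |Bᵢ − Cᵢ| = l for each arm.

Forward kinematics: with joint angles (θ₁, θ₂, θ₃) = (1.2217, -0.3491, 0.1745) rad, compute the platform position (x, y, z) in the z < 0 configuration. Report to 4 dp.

(-0.1661, 0.0451, -0.2465)

arm 1 at φ=0.0°: (R−r)+L cos θ1 = 0.1210;  S1 = (0.1210, 0.0000, -0.1128)
arm 2 at φ=120.0°: (R−r)+L cos θ2 = 0.1928;  S2 = (-0.0964, 0.1669, 0.0410)
arm 3 at φ=240.0°: (R−r)+L cos θ3 = 0.1982;  S3 = (-0.0991, -0.1716, -0.0208)
|S₂|²−|S₁|² = 0.0115;  |S₃|²−|S₁|² = 0.0123
[-0.4349 0.3339 0.3076]·P = 0.0115;  [-0.4403 -0.3433 0.1839]·P = 0.0123
Cramer: x(z) = -0.0272+0.5636z;  y(z) = -0.0011-0.1873z
sphere 1 gives Az²+Bz+C=0 with A=1.3527, B=0.0588, C=-0.0677;  B²−4AC=0.3698;  roots -0.2465, 0.2030;  negative root z = -0.2465
x = -0.1661, y = 0.0451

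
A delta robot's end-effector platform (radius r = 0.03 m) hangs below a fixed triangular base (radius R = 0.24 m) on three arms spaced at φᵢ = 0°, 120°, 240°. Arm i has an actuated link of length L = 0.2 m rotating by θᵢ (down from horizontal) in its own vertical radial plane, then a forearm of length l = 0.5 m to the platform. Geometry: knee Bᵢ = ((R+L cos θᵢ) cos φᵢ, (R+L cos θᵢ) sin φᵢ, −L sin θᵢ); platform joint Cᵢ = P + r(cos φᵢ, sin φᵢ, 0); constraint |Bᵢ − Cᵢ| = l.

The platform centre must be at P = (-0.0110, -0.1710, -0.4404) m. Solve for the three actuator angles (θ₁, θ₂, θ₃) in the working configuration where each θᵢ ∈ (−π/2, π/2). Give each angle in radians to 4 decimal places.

θ₁ = 0.7853, θ₂ = 1.2217, θ₃ = 0.0874

φ1=0.0° → target in arm frame (-0.0110, -0.1710)
  A=0.2210, B=-0.4404, C=(l²−L²−A²−y'²−z²)/(2L)=-0.1551
  γ=atan2(-0.4404,0.2210)=-1.1057;  ψ=arccos(-0.3147)=1.8910;  θ1=γ+ψ≈0.7853
φ2=120.0° → target in arm frame (-0.1426, 0.0950)
  A=0.3526, B=-0.4404, C=(l²−L²−A²−y'²−z²)/(2L)=-0.2933
  θ2 = atan2(B,A) + arccos(C/0.5642) = 1.2217
arm 3 (φ=240.0°): x'=0.1536, y'=0.0760
  e−x'=0.0564;  (l²−L²−(e−x')²−y'²−z²)/2L = 0.0177
  θ3 = atan2(B,A) + arccos(C/0.4440) = 0.0874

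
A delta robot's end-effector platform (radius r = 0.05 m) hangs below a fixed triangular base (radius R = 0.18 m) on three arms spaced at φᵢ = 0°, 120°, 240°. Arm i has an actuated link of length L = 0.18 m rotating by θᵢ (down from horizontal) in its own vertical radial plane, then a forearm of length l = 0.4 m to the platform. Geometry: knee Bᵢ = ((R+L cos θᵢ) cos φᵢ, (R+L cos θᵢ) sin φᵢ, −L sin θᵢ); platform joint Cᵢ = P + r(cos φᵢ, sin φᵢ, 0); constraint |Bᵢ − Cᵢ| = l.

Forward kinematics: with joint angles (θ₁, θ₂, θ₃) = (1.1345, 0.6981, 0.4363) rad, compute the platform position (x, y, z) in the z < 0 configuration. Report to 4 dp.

centre 1 = (0.2061·cos0.0°, 0.2061·sin0.0°, -0.1631) = (0.2061, 0.0000, -0.1631)
φ2=120.0°: virtual centre (-0.1339, 0.2320, -0.1157), radius l
φ3=240.0°: virtual centre (-0.1466, -0.2539, -0.0761), radius l
eliminate P² terms by subtracting sphere 1 from 2 and 3
linear system: -0.6800x+0.4640y = 0.0161−0.0949z; -0.7053x+-0.5077y = 0.0226−0.1741z
det = 0.6725;  x = -0.0278+0.1918z,  y = -0.0060+0.0766z
quadratic in z: (1.0426)z²+(0.2357)z+(-0.0787)=0, √Δ=0.6194 → z ∈ {-0.4101, 0.1840}; z = -0.4101 (taking z<0)
x = -0.1064, y = -0.0374

(-0.1064, -0.0374, -0.4101)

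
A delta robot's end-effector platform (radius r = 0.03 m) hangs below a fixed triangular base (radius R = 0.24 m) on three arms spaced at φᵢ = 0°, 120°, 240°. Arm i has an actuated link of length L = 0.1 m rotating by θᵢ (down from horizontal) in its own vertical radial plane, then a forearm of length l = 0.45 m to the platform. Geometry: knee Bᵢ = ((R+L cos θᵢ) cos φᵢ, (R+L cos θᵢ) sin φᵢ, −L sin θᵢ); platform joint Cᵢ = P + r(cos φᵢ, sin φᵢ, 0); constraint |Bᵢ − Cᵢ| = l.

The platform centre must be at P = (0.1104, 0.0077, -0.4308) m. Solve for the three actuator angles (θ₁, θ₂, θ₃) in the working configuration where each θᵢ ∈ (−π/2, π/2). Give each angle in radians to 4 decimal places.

arm 1 (φ=0.0°): x'=0.1104, y'=0.0077
  A=0.0996, B=-0.4308, C=(l²−L²−A²−y'²−z²)/(2L)=-0.0153
  θ1 = atan2(B,A) + arccos(C/0.4422) = 0.2619
arm 2 (φ=120.0°): x'=-0.0485, y'=-0.0995
  e−x'=0.2585;  (l²−L²−(e−x')²−y'²−z²)/2L = -0.3491
  γ=atan2(-0.4308,0.2585)=-1.0303;  ψ=arccos(-0.6948)=2.3390;  θ2=γ+ψ≈1.3087
φ3=240.0° → target in arm frame (-0.0619, 0.0918)
  e−x'=0.2719;  (l²−L²−(e−x')²−y'²−z²)/2L = -0.3771
  θ3 = atan2(B,A) + arccos(C/0.5094) = 1.3964

θ₁ = 0.2619, θ₂ = 1.3087, θ₃ = 1.3964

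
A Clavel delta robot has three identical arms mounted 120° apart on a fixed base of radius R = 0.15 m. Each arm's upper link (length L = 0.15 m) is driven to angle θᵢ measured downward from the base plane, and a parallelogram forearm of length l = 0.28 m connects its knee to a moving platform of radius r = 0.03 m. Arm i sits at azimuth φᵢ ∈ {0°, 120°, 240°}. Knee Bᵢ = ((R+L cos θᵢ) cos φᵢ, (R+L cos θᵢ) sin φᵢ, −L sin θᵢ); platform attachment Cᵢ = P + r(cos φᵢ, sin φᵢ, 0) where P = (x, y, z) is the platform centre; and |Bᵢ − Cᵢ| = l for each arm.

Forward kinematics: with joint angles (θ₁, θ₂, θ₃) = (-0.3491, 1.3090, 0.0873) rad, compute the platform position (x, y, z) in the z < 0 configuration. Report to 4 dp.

S1 = (0.2610·cos0.0°, 0.2610·sin0.0°, 0.0513) = (0.2610, 0.0000, 0.0513)
arm 2 at φ=120.0°: e+L cos θ2 = 0.1588;  S2 = (-0.0794, 0.1375, -0.1449)
S3 = (0.2694·cos240.0°, 0.2694·sin240.0°, -0.0131) = (-0.1347, -0.2333, -0.0131)
subtract pairs → two planes through P
linear system: -0.6807x+0.2751y = -0.0245−-0.3924z; -0.7913x+-0.4667y = 0.0020−-0.1288z
det = 0.5354;  x = 0.0203+-0.4082z,  y = -0.0388+0.4163z
into |P−S₁|² = l²: 1.3399z² + 0.0615z + -0.0164 = 0;  Δ = 0.0915;  z = -0.1358 or 0.0899 → z<0 root = -0.1358
x = 0.0758, y = -0.0954

(0.0758, -0.0954, -0.1358)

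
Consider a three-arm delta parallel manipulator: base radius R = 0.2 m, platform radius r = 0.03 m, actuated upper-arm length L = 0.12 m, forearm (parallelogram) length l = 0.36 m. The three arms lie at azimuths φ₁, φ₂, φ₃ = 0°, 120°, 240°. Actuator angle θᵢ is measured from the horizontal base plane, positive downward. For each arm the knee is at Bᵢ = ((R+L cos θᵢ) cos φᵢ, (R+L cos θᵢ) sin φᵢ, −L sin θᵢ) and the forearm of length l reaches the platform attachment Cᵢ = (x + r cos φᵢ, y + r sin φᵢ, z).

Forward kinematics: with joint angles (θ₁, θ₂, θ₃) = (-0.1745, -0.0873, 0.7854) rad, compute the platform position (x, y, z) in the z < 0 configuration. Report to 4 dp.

(0.0405, 0.0611, -0.2331)

φ1=0.0°: virtual centre (0.2882, 0.0000, 0.0208), radius l
arm 2 at φ=120.0°: ρ2 = 0.2895;  S2 = (-0.1448, 0.2508, 0.0105)
φ3=240.0°: virtual centre (-0.1274, -0.2207, -0.0849), radius l
eliminate P² terms by subtracting sphere 1 from 2 and 3
[-0.8659 0.5015 -0.0207]·P = 0.0005;  [-0.8312 -0.4414 -0.2114]·P = -0.0113
Cramer: x(z) = 0.0069-0.1441z;  y(z) = 0.0128-0.2075z
quadratic in z: (1.0638)z²+(0.0341)z+(-0.0499)=0, √Δ=0.4619 → z ∈ {-0.2331, 0.2010}; z = -0.2331 (taking z<0)
x = 0.0405, y = 0.0611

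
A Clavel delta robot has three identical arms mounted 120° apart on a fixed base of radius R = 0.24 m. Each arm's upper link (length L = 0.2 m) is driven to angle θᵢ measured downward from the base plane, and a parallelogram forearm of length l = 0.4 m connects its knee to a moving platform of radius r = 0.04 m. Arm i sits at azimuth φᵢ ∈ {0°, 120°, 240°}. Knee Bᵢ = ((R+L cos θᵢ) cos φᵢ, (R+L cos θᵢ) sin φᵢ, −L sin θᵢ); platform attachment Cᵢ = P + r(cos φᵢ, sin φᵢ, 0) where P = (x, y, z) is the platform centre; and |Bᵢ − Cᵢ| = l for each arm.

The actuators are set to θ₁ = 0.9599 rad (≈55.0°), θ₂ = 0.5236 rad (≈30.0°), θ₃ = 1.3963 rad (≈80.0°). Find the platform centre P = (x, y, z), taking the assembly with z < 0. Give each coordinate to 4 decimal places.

arm 1 at φ=0.0°: ρ1 = 0.3147;  centre 1 = (0.3147, 0.0000, -0.1638)
arm 2 at φ=120.0°: ρ2 = 0.3732;  centre 2 = (-0.1866, 0.3232, -0.1000)
centre 3 = (0.2347·cos240.0°, 0.2347·sin240.0°, -0.1970) = (-0.1174, -0.2033, -0.1970)
subtract pairs → two planes through P
[-1.0026 0.6464 0.1277]·P = 0.0234;  [-0.8642 -0.4066 -0.0663]·P = -0.0320
det = 0.9662;  x = 0.0116+0.0094z,  y = 0.0541+-0.1829z
into |P−centre ₁|² = l²: 1.0336z² + 0.3022z + -0.0383 = 0;  Δ = 0.2498;  z = -0.3879 or 0.0956 → z<0 root = -0.3879
x = 0.0079, y = 0.1251

(0.0079, 0.1251, -0.3879)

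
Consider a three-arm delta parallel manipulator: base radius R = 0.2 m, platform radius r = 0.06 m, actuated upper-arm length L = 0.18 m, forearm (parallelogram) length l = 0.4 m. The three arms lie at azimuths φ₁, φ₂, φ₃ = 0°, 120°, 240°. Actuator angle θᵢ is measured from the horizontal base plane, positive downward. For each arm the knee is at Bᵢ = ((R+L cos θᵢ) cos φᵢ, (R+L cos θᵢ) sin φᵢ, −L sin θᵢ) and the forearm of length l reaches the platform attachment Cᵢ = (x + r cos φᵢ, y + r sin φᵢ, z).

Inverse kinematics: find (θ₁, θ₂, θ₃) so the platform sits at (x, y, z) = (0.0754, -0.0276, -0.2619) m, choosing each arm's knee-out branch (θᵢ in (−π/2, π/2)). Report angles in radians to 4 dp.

θ₁ = -0.3487, θ₂ = 0.5236, θ₃ = 0.2616

φ1=0.0° → target in arm frame (0.0754, -0.0276)
  A=0.0646, B=-0.2619, C=(l²−L²−A²−y'²−z²)/(2L)=0.1502
  √(A²+B²)=0.2697;  θ1 = -1.3290+0.9802 ≈ -0.3487
φ2=120.0° → target in arm frame (-0.0616, -0.0515)
  e−x'=0.2016;  (l²−L²−(e−x')²−y'²−z²)/2L = 0.0436
  √(A²+B²)=0.3305;  θ2 = -0.9148+1.4383 ≈ 0.5236
arm 3 (φ=240.0°): x'=-0.0138, y'=0.0791
  A=0.1538, B=-0.2619, C=(l²−L²−A²−y'²−z²)/(2L)=0.0808
  γ=atan2(-0.2619,0.1538)=-1.0398;  ψ=arccos(0.2661)=1.3014;  θ3=γ+ψ≈0.2616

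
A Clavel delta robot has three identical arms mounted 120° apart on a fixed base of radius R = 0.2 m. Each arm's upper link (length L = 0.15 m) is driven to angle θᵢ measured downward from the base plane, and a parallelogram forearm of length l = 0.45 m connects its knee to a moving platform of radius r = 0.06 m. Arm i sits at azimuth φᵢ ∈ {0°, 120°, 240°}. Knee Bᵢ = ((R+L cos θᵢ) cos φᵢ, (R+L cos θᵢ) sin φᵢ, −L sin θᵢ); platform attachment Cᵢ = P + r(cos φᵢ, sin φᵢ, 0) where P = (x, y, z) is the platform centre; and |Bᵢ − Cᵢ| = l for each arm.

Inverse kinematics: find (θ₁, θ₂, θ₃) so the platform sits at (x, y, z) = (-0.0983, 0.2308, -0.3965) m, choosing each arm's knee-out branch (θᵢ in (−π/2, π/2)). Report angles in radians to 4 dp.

φ1=0.0° → target in arm frame (-0.0983, 0.2308)
  e−x'=0.2383;  (l²−L²−(e−x')²−y'²−z²)/2L = -0.2909
  √(A²+B²)=0.4626;  θ1 = -1.0296+2.2508 ≈ 1.2212
arm 2 (φ=120.0°): x'=0.2490, y'=-0.0303
  e−x'=-0.1090;  (l²−L²−(e−x')²−y'²−z²)/2L = 0.0333
  γ=atan2(-0.3965,-0.1090)=-1.8391;  ψ=arccos(0.0809)=1.4898;  θ2=γ+ψ≈-0.3494
rotate P by −φ3: (-0.1507, -0.2005, -0.3965)
  A=0.2907, B=-0.3965, C=(l²−L²−A²−y'²−z²)/(2L)=-0.3398
  γ=atan2(-0.3965,0.2907)=-0.9381;  ψ=arccos(-0.6912)=2.3339;  θ3=γ+ψ≈1.3958

θ₁ = 1.2212, θ₂ = -0.3494, θ₃ = 1.3958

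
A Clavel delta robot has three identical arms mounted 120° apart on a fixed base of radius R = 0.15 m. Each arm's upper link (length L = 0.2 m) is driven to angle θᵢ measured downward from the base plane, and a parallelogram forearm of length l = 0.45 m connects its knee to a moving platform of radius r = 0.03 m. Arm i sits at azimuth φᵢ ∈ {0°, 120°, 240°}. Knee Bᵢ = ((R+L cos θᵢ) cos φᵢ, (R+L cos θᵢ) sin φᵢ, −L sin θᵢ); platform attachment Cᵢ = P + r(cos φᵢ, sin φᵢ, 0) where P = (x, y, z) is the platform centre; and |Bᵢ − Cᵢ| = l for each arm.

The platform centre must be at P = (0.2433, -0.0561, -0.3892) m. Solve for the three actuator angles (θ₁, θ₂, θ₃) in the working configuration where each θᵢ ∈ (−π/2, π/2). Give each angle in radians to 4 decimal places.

θ₁ = -0.2619, θ₂ = 1.2217, θ₃ = 0.9601

rotate P by −φ1: (0.2433, -0.0561, -0.3892)
  A cos θ + B sin θ = C:  -0.1233·cos θ + -0.3892·sin θ = -0.0183
  θ1 = atan2(B,A) + arccos(C/0.4083) = -0.2619
arm 2 (φ=120.0°): x'=-0.1702, y'=-0.1827
  e−x'=0.2902;  (l²−L²−(e−x')²−y'²−z²)/2L = -0.2664
  γ=atan2(-0.3892,0.2902)=-0.9300;  ψ=arccos(-0.5488)=2.1517;  θ2=γ+ψ≈1.2217
arm 3 (φ=240.0°): x'=-0.0731, y'=0.2388
  e−x'=0.1931;  (l²−L²−(e−x')²−y'²−z²)/2L = -0.2081
  γ=atan2(-0.3892,0.1931)=-1.1103;  ψ=arccos(-0.4791)=2.0704;  θ3=γ+ψ≈0.9601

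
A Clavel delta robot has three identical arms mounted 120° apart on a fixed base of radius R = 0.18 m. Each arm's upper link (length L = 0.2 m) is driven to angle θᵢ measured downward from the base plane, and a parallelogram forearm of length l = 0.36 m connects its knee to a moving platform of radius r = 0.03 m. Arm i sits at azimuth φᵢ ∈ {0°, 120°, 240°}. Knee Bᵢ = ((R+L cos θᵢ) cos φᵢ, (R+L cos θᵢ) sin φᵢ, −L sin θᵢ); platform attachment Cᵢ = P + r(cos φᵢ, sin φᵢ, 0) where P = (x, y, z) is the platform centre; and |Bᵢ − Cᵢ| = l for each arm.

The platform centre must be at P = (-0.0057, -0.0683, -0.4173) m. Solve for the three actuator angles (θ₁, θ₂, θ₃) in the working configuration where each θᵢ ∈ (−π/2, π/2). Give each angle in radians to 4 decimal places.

θ₁ = 1.0474, θ₂ = 1.2217, θ₃ = 0.7854

arm 1 (φ=0.0°): x'=-0.0057, y'=-0.0683
  A cos θ + B sin θ = C:  0.1557·cos θ + -0.4173·sin θ = -0.2836
  γ=atan2(-0.4173,0.1557)=-1.2137;  ψ=arccos(-0.6368)=2.2611;  θ1=γ+ψ≈1.0474
arm 2 (φ=120.0°): x'=-0.0563, y'=0.0391
  e−x'=0.2063;  (l²−L²−(e−x')²−y'²−z²)/2L = -0.3216
  √(A²+B²)=0.4655;  θ2 = -1.1117+2.3334 ≈ 1.2217
arm 3 (φ=240.0°): x'=0.0620, y'=0.0292
  A=0.0880, B=-0.4173, C=(l²−L²−A²−y'²−z²)/(2L)=-0.2328
  √(A²+B²)=0.4265;  θ3 = -1.3630+2.1483 ≈ 0.7854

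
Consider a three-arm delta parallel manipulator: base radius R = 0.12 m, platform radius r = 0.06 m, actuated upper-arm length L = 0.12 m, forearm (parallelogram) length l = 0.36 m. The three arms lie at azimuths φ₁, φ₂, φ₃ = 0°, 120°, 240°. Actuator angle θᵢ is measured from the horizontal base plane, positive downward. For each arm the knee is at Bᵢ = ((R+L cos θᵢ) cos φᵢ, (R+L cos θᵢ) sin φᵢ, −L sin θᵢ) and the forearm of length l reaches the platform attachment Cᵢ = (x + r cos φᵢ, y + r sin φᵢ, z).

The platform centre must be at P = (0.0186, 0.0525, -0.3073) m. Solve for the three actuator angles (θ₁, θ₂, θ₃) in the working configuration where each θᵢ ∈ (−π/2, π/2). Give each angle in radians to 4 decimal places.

arm 1 (φ=0.0°): x'=0.0186, y'=0.0525
  e−x'=0.0414;  (l²−L²−(e−x')²−y'²−z²)/2L = 0.0679
  θ1 = atan2(B,A) + arccos(C/0.3101) = -0.0869
rotate P by −φ2: (0.0362, -0.0424, -0.3073)
  A cos θ + B sin θ = C:  0.0238·cos θ + -0.3073·sin θ = 0.0767
  γ=atan2(-0.3073,0.0238)=-1.4934;  ψ=arccos(0.2488)=1.3194;  θ2=γ+ψ≈-0.1740
rotate P by −φ3: (-0.0548, -0.0101, -0.3073)
  A=0.1148, B=-0.3073, C=(l²−L²−A²−y'²−z²)/(2L)=0.0312
  θ3 = atan2(B,A) + arccos(C/0.3280) = 0.2621

θ₁ = -0.0869, θ₂ = -0.1740, θ₃ = 0.2621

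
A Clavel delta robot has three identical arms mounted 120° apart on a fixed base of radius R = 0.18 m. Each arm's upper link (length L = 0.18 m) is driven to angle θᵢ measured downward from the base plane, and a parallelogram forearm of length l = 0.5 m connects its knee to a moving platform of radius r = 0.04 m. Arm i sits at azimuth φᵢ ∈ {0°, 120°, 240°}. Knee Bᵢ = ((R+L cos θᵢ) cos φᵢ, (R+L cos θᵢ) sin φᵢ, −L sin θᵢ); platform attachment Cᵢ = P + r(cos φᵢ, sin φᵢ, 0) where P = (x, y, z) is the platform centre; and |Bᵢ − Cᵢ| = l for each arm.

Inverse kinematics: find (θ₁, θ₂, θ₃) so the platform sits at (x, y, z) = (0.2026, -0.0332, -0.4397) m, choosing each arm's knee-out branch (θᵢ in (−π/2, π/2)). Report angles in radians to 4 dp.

rotate P by −φ1: (0.2026, -0.0332, -0.4397)
  A=-0.0626, B=-0.4397, C=(l²−L²−A²−y'²−z²)/(2L)=0.0535
  √(A²+B²)=0.4441;  θ1 = -1.7122+1.4502 ≈ -0.2621
φ2=120.0° → target in arm frame (-0.1301, -0.1589)
  A=0.2701, B=-0.4397, C=(l²−L²−A²−y'²−z²)/(2L)=-0.2053
  √(A²+B²)=0.5160;  θ2 = -1.0200+1.9799 ≈ 0.9599
arm 3 (φ=240.0°): x'=-0.0725, y'=0.1921
  A=0.2125, B=-0.4397, C=(l²−L²−A²−y'²−z²)/(2L)=-0.1606
  θ3 = atan2(B,A) + arccos(C/0.4884) = 0.7852

θ₁ = -0.2621, θ₂ = 0.9599, θ₃ = 0.7852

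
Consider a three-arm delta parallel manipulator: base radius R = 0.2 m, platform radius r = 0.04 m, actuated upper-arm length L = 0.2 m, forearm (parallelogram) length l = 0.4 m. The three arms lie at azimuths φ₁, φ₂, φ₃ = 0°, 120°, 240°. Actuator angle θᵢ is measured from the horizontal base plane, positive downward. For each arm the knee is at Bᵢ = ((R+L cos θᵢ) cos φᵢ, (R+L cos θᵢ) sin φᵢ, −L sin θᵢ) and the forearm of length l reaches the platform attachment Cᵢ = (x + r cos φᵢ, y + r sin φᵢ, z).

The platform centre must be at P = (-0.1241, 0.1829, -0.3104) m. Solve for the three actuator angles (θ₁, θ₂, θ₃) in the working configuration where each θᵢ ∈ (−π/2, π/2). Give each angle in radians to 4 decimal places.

θ₁ = 1.3090, θ₂ = -0.3490, θ₃ = 1.2219

arm 1 (φ=0.0°): x'=-0.1241, y'=0.1829
  e−x'=0.2841;  (l²−L²−(e−x')²−y'²−z²)/2L = -0.2263
  θ1 = atan2(B,A) + arccos(C/0.4208) = 1.3090
arm 2 (φ=120.0°): x'=0.2204, y'=0.0160
  A=-0.0604, B=-0.3104, C=(l²−L²−A²−y'²−z²)/(2L)=0.0494
  √(A²+B²)=0.3162;  θ2 = -1.7631+1.4141 ≈ -0.3490
φ3=240.0° → target in arm frame (-0.0963, -0.1989)
  e−x'=0.2563;  (l²−L²−(e−x')²−y'²−z²)/2L = -0.2041
  θ3 = atan2(B,A) + arccos(C/0.4026) = 1.2219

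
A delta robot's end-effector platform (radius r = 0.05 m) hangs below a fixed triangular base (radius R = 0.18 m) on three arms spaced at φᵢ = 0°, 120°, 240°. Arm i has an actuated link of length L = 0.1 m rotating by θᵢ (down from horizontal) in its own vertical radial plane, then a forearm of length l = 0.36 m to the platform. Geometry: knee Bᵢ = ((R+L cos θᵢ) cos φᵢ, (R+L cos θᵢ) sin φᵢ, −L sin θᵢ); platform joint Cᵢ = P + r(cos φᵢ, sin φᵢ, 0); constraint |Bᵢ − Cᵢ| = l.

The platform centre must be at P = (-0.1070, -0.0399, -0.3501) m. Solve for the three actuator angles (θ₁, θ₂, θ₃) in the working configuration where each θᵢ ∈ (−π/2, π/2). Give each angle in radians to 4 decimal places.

φ1=0.0° → target in arm frame (-0.1070, -0.0399)
  A cos θ + B sin θ = C:  0.2370·cos θ + -0.3501·sin θ = -0.3037
  γ=atan2(-0.3501,0.2370)=-0.9757;  ψ=arccos(-0.7182)=2.3721;  θ1=γ+ψ≈1.3964
arm 2 (φ=120.0°): x'=0.0189, y'=0.1126
  A cos θ + B sin θ = C:  0.1111·cos θ + -0.3501·sin θ = -0.1399
  √(A²+B²)=0.3673;  θ2 = -1.2636+1.9616 ≈ 0.6980
rotate P by −φ3: (0.0881, -0.0727, -0.3501)
  A cos θ + B sin θ = C:  0.0419·cos θ + -0.3501·sin θ = -0.0501
  γ=atan2(-0.3501,0.0419)=-1.4516;  ψ=arccos(-0.1420)=1.7133;  θ3=γ+ψ≈0.2618

θ₁ = 1.3964, θ₂ = 0.6980, θ₃ = 0.2618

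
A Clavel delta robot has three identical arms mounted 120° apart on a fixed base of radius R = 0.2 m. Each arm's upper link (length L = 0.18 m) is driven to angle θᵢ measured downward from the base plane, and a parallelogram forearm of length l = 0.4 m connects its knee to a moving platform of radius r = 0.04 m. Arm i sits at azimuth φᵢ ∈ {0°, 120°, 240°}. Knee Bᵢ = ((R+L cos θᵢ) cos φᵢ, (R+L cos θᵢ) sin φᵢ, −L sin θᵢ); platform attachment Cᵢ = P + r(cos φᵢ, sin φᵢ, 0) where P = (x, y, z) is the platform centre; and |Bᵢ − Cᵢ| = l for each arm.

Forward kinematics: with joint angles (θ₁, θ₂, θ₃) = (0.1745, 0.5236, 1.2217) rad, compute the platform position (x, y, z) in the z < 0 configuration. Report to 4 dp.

arm 1 at φ=0.0°: (R−r)+L cos θ1 = 0.3373;  centre 1 = (0.3373, 0.0000, -0.0313)
arm 2 at φ=120.0°: (R−r)+L cos θ2 = 0.3159;  centre 2 = (-0.1579, 0.2736, -0.0900)
φ3=240.0°: virtual centre (-0.1108, -0.1919, -0.1691), radius l
|centre ₂|²−|centre ₁|² = -0.0068;  |centre ₃|²−|centre ₁|² = -0.0370
plane₁₂: -0.9904x+0.5471y+-0.1175z = -0.0068
Cramer: x(z) = 0.0263-0.2252z;  y(z) = 0.0351-0.1928z
into |P−centre ₁|² = l²: 1.0879z² + 0.1890z + -0.0611 = 0;  Δ = 0.3015;  z = -0.3393 or 0.1655 → z<0 root = -0.3393
x = 0.1027, y = 0.1005

(0.1027, 0.1005, -0.3393)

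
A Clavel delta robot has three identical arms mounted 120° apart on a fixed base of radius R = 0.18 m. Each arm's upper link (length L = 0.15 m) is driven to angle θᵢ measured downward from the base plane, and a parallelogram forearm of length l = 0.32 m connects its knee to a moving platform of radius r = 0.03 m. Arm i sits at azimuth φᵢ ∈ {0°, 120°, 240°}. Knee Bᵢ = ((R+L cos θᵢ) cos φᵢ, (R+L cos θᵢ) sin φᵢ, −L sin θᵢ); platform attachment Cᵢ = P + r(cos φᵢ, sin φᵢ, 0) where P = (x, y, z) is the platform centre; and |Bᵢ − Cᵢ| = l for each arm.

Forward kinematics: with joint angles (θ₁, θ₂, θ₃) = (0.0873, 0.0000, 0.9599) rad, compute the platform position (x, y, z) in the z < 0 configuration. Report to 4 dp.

(0.0354, 0.0706, -0.1795)

arm 1 at φ=0.0°: e+L cos θ1 = 0.2994;  O1 = (0.2994, 0.0000, -0.0131)
arm 2 at φ=120.0°: e+L cos θ2 = 0.3000;  O2 = (-0.1500, 0.2598, 0.0000)
φ3=240.0°: virtual centre (-0.1180, -0.2044, -0.1229), radius l
subtract pairs → two planes through P
plane₁₂: -0.8989x+0.5196y+0.0262z = 0.0002
det = 0.8013;  x = 0.0122+-0.1290z,  y = 0.0215+-0.2736z
sphere 1 gives Az²+Bz+C=0 with A=1.0915, B=0.0885, C=-0.0193;  B²−4AC=0.0921;  roots -0.1795, 0.0984;  negative root z = -0.1795
x = 0.0354, y = 0.0706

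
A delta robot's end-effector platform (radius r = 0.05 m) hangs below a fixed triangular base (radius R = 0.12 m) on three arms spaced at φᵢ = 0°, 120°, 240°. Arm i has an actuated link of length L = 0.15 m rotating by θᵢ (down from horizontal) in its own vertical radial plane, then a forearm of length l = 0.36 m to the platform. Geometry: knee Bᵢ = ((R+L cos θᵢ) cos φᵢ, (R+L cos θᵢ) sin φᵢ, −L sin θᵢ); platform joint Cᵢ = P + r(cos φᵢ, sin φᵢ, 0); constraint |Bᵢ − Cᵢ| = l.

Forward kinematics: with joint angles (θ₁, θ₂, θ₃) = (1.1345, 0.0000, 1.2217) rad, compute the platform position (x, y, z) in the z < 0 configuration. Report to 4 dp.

(-0.0841, 0.1805, -0.3589)

O1 = (0.1334·cos0.0°, 0.1334·sin0.0°, -0.1359) = (0.1334, 0.0000, -0.1359)
O2 = (0.2200·cos120.0°, 0.2200·sin120.0°, 0.0000) = (-0.1100, 0.1905, 0.0000)
O3 = (0.1213·cos240.0°, 0.1213·sin240.0°, -0.1410) = (-0.0607, -0.1051, -0.1410)
eliminate P² terms by subtracting sphere 1 from 2 and 3
linear system: -0.4868x+0.3811y = 0.0121−0.2719z; -0.3881x+-0.2101y = -0.0017−-0.0100z
Cramer: x(z) = -0.0076+0.2131z;  y(z) = 0.0221-0.4413z
into |P−O₁|² = l²: 1.2402z² + 0.1923z + -0.0907 = 0;  Δ = 0.4871;  z = -0.3589 or 0.2039 → z<0 root = -0.3589
x = -0.0841, y = 0.1805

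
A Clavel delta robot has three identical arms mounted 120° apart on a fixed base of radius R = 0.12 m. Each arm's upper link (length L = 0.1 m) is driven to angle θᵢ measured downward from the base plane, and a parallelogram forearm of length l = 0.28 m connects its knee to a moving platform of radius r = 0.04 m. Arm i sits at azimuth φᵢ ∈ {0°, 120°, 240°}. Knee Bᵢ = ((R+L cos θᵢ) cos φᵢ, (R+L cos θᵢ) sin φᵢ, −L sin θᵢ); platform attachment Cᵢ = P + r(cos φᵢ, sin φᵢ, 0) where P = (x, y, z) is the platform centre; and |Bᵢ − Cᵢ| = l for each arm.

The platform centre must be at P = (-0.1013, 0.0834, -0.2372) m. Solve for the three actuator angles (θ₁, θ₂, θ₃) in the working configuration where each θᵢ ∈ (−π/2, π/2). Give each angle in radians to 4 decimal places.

arm 1 (φ=0.0°): x'=-0.1013, y'=0.0834
  e−x'=0.1813;  (l²−L²−(e−x')²−y'²−z²)/2L = -0.1384
  √(A²+B²)=0.2986;  θ1 = -0.9182+2.0530 ≈ 1.1348
arm 2 (φ=120.0°): x'=0.1229, y'=0.0460
  A=-0.0429, B=-0.2372, C=(l²−L²−A²−y'²−z²)/(2L)=0.0409
  γ=atan2(-0.2372,-0.0429)=-1.7496;  ψ=arccos(0.1697)=1.4003;  θ2=γ+ψ≈-0.3493
arm 3 (φ=240.0°): x'=-0.0216, y'=-0.1294
  A=0.1016, B=-0.2372, C=(l²−L²−A²−y'²−z²)/(2L)=-0.0747
  √(A²+B²)=0.2580;  θ3 = -1.1662+1.8644 ≈ 0.6982

θ₁ = 1.1348, θ₂ = -0.3493, θ₃ = 0.6982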